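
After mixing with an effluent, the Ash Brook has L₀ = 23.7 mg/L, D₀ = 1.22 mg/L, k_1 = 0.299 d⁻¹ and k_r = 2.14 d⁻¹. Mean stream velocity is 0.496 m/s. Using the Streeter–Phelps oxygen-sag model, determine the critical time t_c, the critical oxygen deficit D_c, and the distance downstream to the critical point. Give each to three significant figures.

At the critical point dD/dt = 0, so k_1 L₀ e^(−k_1 t) = k_r D. Substituting D(t) from the Streeter–Phelps equation and solving for t gives
t_c = ln[(k_r/k_1)(1 − D₀(k_r−k_1)/(k_1 L₀))] / (k_r−k_1).
Here k_r−k_1 = 1.841 d⁻¹ and 1 − D₀(k_r−k_1)/(k_1 L₀) = 1 − 1.22×1.841/(0.299×23.7) = 0.6830, so
t_c = ln(7.157 × 0.6830) / 1.841 = 1.587 / 1.841 = 0.8620 d.
L(t_c) = L₀ e^(−k_1 t_c) = 23.7 × 0.7728 = 18.32 mg/L, and at the critical point k_r D_c = k_1 L, so D_c = (0.299/2.14) × 18.32 = 2.559 mg/L.
x_c = v t_c = 0.496 m/s × 0.8620 d × 86400 s/d = 36940 m ≈ 36.9 km.

t_c ≈ 0.862 d; D_c ≈ 2.56 mg/L; x_c ≈ 36.9 km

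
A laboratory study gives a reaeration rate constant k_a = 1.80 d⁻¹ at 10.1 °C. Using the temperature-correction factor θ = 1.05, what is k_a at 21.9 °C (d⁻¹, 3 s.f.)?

k_a ≈ 3.20 d⁻¹

k_a(T₂) = k_a(T₁) · θ^(T₂−T₁) = 1.80 × 1.05^(21.9−10.1)
= 1.80 × 1.05^11.8 = 1.80 × 1.778 = 3.201 d⁻¹.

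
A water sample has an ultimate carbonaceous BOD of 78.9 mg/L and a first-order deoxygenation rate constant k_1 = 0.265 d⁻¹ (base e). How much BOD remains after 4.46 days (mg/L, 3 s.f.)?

L_t = L₀ e^(−k_1 t) = 78.9 × e^(−0.265×4.46) = 78.9 × 0.3067 = 24.20 mg/L.

L ≈ 24.2 mg/L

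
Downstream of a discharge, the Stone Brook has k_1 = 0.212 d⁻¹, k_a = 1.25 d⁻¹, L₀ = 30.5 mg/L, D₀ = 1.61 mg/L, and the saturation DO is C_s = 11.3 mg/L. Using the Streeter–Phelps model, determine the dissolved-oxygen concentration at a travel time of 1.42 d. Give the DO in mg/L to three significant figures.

DO ≈ 7.47 mg/L

k_1 L₀/(k_a−k_1) = 0.212×30.5/(1.25−0.212) = 6.466/1.038 = 6.229 mg/L.
e^(−k_1 t) = e^(−0.212×1.420) = 0.7400; e^(−k_a t) = e^(−1.25×1.420) = 0.1695.
D = 6.229 × (0.7400 − 0.1695) + 1.61 × 0.1695 = 3.554 + 0.2729 = 3.827 mg/L.
DO = C_s − D = 11.3 − 3.827 = 7.473 mg/L.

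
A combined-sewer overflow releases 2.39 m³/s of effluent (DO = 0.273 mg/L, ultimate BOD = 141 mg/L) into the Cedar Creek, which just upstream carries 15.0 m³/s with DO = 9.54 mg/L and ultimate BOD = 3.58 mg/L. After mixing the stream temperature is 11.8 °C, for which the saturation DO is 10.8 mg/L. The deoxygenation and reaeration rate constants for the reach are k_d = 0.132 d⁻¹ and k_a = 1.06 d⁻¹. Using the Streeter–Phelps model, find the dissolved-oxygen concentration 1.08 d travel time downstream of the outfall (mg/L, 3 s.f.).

Mixed DO = (15.0×9.54 + 2.39×0.273)/(15.0+2.39) = 143.8/17.39 = 8.266 mg/L.
Mixed L₀ = (15.0×3.58 + 2.39×141)/(17.39) = 390.7/17.39 = 22.47 mg/L.
Initial deficit D₀ = C_s − DO₀ = 10.8 − 8.266 = 2.534 mg/L.
D(1.08) = [0.132×22.47/(1.06−0.132)](e^(−0.132×1.08) − e^(−1.06×1.08)) + 2.534 e^(−1.06×1.08)
= 3.196 × (0.8671 − 0.3183) + 2.534 × 0.3183 = 2.560 mg/L.
DO = 10.8 − 2.560 = 8.240 mg/L.

DO ≈ 8.24 mg/L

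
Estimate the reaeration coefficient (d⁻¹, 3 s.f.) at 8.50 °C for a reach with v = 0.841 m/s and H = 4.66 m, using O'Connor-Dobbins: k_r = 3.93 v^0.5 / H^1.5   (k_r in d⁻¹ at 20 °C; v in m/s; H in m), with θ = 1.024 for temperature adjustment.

k_r ≈ 0.273 d⁻¹

k_r(20) = 3.93 × 0.841^0.5 / 4.66^1.5 = 3.93 × 0.9171 / 10.06 = 0.3583 d⁻¹.
k_r(8.50) = 0.3583 × 1.024^(8.50−20) = 0.3583 × 0.7613 = 0.2727 d⁻¹.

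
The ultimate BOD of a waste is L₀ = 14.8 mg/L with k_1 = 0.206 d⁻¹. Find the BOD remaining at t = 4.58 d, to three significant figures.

L ≈ 5.76 mg/L

L_t = L₀ e^(−k_1 t) = 14.8 × e^(−0.206×4.58) = 14.8 × 0.3893 = 5.761 mg/L.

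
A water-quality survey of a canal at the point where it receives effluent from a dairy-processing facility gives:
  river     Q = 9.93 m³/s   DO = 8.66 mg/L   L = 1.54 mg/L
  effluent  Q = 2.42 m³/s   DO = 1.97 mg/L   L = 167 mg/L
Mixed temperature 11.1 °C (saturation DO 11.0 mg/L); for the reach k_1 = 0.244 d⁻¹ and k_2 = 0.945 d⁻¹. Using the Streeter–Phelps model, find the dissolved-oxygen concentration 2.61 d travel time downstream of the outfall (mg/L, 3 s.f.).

Mixed DO = (9.93×8.66 + 2.42×1.97)/(9.93+2.42) = 90.76/12.35 = 7.349 mg/L.
Mixed L₀ = (9.93×1.54 + 2.42×167)/(12.35) = 419.4/12.35 = 33.96 mg/L.
Initial deficit D₀ = C_s − DO₀ = 11.0 − 7.349 = 3.651 mg/L.
D(2.61) = [0.244×33.96/(0.945−0.244)](e^(−0.244×2.61) − e^(−0.945×2.61)) + 3.651 e^(−0.945×2.61)
= 11.82 × (0.5290 − 0.08489) + 3.651 × 0.08489 = 5.559 mg/L.
DO = 11.0 − 5.559 = 5.441 mg/L.

DO ≈ 5.44 mg/L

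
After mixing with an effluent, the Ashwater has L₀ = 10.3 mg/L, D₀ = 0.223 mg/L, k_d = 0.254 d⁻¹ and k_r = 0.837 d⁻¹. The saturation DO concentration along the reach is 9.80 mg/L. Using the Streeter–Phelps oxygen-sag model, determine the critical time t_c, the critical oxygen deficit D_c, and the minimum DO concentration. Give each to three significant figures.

At the critical point dD/dt = 0, so k_d L₀ e^(−k_d t) = k_r D. Substituting D(t) from the Streeter–Phelps equation and solving for t gives
t_c = ln[(k_r/k_d)(1 − D₀(k_r−k_d)/(k_d L₀))] / (k_r−k_d).
Here k_r−k_d = 0.5830 d⁻¹ and 1 − D₀(k_r−k_d)/(k_d L₀) = 1 − 0.223×0.5830/(0.254×10.3) = 0.9503, so
t_c = ln(3.295 × 0.9503) / 0.5830 = 1.142 / 0.5830 = 1.958 d.
D_c = (k_d/k_r) L₀ e^(−k_d t_c) = (0.254/0.837) × 10.3 × e^(−0.254×1.958) = 0.3035 × 10.3 × 0.6081 = 1.901 mg/L.
Minimum DO = C_s − D_c = 9.80 − 1.901 = 7.899 mg/L.

t_c ≈ 1.96 d; D_c ≈ 1.90 mg/L; min DO ≈ 7.90 mg/L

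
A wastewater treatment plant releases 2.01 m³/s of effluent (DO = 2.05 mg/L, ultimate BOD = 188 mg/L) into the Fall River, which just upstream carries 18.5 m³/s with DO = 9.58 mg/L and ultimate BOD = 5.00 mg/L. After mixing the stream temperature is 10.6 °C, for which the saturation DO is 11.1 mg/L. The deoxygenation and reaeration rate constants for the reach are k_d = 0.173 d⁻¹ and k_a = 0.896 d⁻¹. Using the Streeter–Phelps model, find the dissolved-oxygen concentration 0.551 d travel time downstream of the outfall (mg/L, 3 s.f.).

Mixed DO = (18.5×9.58 + 2.01×2.05)/(18.5+2.01) = 181.4/20.51 = 8.842 mg/L.
Mixed L₀ = (18.5×5.00 + 2.01×188)/(20.51) = 470.4/20.51 = 22.93 mg/L.
Initial deficit D₀ = C_s − DO₀ = 11.1 − 8.842 = 2.258 mg/L.
D(0.551) = [0.173×22.93/(0.896−0.173)](e^(−0.173×0.551) − e^(−0.896×0.551)) + 2.258 e^(−0.896×0.551)
= 5.488 × (0.9091 − 0.6104) + 2.258 × 0.6104 = 3.017 mg/L.
DO = 11.1 − 3.017 = 8.083 mg/L.

DO ≈ 8.08 mg/L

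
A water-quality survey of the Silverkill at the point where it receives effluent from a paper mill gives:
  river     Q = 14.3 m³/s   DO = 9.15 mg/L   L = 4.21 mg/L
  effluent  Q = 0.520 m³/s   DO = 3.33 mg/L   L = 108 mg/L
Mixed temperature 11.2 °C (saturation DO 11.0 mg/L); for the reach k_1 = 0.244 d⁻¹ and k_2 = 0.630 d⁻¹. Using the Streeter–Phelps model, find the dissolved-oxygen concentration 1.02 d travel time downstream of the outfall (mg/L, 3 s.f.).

DO ≈ 8.66 mg/L

Mixed DO = (14.3×9.15 + 0.520×3.33)/(14.3+0.520) = 132.6/14.82 = 8.946 mg/L.
Mixed L₀ = (14.3×4.21 + 0.520×108)/(14.82) = 116.4/14.82 = 7.852 mg/L.
Initial deficit D₀ = C_s − DO₀ = 11.0 − 8.946 = 2.054 mg/L.
D(1.02) = [0.244×7.852/(0.630−0.244)](e^(−0.244×1.02) − e^(−0.630×1.02)) + 2.054 e^(−0.630×1.02)
= 4.963 × (0.7797 − 0.5259) + 2.054 × 0.5259 = 2.340 mg/L.
DO = 11.0 − 2.340 = 8.660 mg/L.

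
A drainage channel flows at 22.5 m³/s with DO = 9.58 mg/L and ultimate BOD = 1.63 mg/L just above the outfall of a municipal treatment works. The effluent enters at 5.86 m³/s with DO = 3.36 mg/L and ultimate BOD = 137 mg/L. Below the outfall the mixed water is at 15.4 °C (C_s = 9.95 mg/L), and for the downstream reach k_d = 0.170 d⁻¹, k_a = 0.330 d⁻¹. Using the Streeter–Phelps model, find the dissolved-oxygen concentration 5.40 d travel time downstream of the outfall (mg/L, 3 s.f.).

DO ≈ 2.41 mg/L

Mixed DO = (22.5×9.58 + 5.86×3.36)/(22.5+5.86) = 235.2/28.36 = 8.295 mg/L.
Mixed L₀ = (22.5×1.63 + 5.86×137)/(28.36) = 839.5/28.36 = 29.60 mg/L.
Initial deficit D₀ = C_s − DO₀ = 9.95 − 8.295 = 1.655 mg/L.
D(5.40) = [0.170×29.60/(0.330−0.170)](e^(−0.170×5.40) − e^(−0.330×5.40)) + 1.655 e^(−0.330×5.40)
= 31.45 × (0.3993 − 0.1683) + 1.655 × 0.1683 = 7.544 mg/L.
DO = 9.95 − 7.544 = 2.406 mg/L.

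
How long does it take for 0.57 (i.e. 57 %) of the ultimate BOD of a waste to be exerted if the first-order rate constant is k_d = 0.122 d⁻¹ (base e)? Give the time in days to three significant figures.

t ≈ 6.92 d

y/L₀ = 1 − e^(−k_d t) = 0.57 ⇒ e^(−k_d t) = 0.430
t = −ln(0.430) / 0.122 = 0.8440 / 0.122 = 6.918 d.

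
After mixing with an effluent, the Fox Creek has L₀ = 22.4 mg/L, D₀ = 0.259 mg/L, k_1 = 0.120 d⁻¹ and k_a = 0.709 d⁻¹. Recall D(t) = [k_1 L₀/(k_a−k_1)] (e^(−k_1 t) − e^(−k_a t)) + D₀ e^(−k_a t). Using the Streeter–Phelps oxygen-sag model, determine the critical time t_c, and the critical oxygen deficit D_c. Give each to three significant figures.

t_c ≈ 2.92 d; D_c ≈ 2.67 mg/L

t_c = [1/(k_a−k_1)] ln[(k_a/k_1)(1 − D₀(k_a−k_1)/(k_1 L₀))]
= [1/(0.709−0.120)] ln[(0.709/0.120)(1 − 0.259×0.5890/(0.120×22.4))]
= (1/0.5890) ln[5.908 × 0.9432] = 1.698 × ln(5.573) = 1.698 × 1.718 = 2.917 d.
L(t_c) = L₀ e^(−k_1 t_c) = 22.4 × 0.7047 = 15.78 mg/L, and at the critical point k_a D_c = k_1 L, so D_c = (0.120/0.709) × 15.78 = 2.672 mg/L.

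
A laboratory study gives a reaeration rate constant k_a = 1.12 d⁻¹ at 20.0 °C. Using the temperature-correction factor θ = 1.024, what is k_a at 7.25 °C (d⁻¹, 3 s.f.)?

k_a(T₂) = k_a(T₁) · θ^(T₂−T₁) = 1.12 × 1.024^(7.25−20.0)
= 1.12 × 1.024^-12.8 = 1.12 × 0.7391 = 0.8277 d⁻¹.

k_a ≈ 0.828 d⁻¹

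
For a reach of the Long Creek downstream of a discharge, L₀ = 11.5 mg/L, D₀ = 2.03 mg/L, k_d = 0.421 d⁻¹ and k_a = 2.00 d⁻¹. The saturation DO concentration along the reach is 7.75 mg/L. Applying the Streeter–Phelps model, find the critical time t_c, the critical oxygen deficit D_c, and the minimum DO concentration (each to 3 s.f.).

t_c = [1/(k_a−k_d)] ln[(k_a/k_d)(1 − D₀(k_a−k_d)/(k_d L₀))]
= [1/(2.00−0.421)] ln[(2.00/0.421)(1 − 2.03×1.579/(0.421×11.5))]
= (1/1.579) ln[4.751 × 0.3379] = 0.6333 × ln(1.605) = 0.6333 × 0.4734 = 0.2998 d.
D_c = (k_d/k_a) L₀ e^(−k_d t_c) = (0.421/2.00) × 11.5 × e^(−0.421×0.2998) = 0.2105 × 11.5 × 0.8814 = 2.134 mg/L.
Minimum DO = C_s − D_c = 7.75 − 2.134 = 5.616 mg/L.

t_c ≈ 0.300 d; D_c ≈ 2.13 mg/L; min DO ≈ 5.62 mg/L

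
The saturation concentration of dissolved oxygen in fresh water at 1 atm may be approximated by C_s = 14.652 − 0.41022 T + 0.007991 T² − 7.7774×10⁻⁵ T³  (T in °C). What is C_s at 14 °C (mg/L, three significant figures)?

C_s ≈ 10.3 mg/L

C_s = 14.652 − 0.41022×14 + 0.007991×14² − 7.7774×10⁻⁵×14³ = 10.26 mg/L.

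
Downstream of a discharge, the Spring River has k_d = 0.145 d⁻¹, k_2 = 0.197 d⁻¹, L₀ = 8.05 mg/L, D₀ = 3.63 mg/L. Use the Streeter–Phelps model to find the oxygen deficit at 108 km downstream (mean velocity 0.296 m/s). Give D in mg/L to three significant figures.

D ≈ 3.98 mg/L

Travel time t = x/v = 108 km / (0.296 m/s) = 108000 m / 0.296 m/s = 364900 s = 4.223 d.
k_d L₀/(k_2−k_d) = 0.145×8.05/(0.197−0.145) = 1.167/0.05200 = 22.45 mg/L.
e^(−k_d t) = e^(−0.145×4.223) = 0.5421; e^(−k_2 t) = e^(−0.197×4.223) = 0.4352.
D = 22.45 × (0.5421 − 0.4352) + 3.63 × 0.4352 = 2.399 + 1.580 = 3.979 mg/L.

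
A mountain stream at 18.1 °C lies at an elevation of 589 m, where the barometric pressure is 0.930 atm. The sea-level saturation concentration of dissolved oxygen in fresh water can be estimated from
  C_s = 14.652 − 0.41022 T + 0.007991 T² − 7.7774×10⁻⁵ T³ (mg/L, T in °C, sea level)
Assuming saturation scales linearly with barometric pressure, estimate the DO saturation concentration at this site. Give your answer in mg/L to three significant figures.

C_s ≈ 8.73 mg/L

At sea level: C_s = 14.652 − 0.41022×18.1 + 0.007991×18.1² − 7.7774×10⁻⁵×18.1³ = 9.384 mg/L.
Pressure correction: C_s' = 9.384 × 0.930 = 8.727 mg/L.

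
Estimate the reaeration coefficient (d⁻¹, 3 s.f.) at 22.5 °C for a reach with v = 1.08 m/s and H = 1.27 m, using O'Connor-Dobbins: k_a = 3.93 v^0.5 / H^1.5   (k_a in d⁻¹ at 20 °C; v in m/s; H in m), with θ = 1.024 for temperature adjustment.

k_a ≈ 3.03 d⁻¹

k_a(20) = 3.93 × 1.08^0.5 / 1.27^1.5 = 3.93 × 1.039 / 1.431 = 2.854 d⁻¹.
k_a(22.5) = 2.854 × 1.024^(22.5−20) = 2.854 × 1.061 = 3.028 d⁻¹.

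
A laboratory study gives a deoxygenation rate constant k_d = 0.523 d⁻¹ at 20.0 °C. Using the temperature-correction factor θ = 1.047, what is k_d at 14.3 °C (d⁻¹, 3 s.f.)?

k_d(T₂) = k_d(T₁) · θ^(T₂−T₁) = 0.523 × 1.047^(14.3−20.0)
= 0.523 × 1.047^-5.70 = 0.523 × 0.7697 = 0.4025 d⁻¹.

k_d ≈ 0.403 d⁻¹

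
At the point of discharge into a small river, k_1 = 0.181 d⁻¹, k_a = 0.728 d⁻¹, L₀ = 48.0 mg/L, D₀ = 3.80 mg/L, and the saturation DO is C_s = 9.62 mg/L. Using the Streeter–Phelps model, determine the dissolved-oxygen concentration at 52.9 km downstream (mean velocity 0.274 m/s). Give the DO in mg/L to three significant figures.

Travel time t = x/v = 52.9 km / (0.274 m/s) = 52900 m / 0.274 m/s = 193100 s = 2.235 d.
k_1 L₀/(k_a−k_1) = 0.181×48.0/(0.728−0.181) = 8.688/0.5470 = 15.88 mg/L.
e^(−k_1 t) = e^(−0.181×2.235) = 0.6673; e^(−k_a t) = e^(−0.728×2.235) = 0.1966.
D = 15.88 × (0.6673 − 0.1966) + 3.80 × 0.1966 = 7.477 + 0.7470 = 8.224 mg/L.
DO = C_s − D = 9.62 − 8.224 = 1.396 mg/L.

DO ≈ 1.40 mg/L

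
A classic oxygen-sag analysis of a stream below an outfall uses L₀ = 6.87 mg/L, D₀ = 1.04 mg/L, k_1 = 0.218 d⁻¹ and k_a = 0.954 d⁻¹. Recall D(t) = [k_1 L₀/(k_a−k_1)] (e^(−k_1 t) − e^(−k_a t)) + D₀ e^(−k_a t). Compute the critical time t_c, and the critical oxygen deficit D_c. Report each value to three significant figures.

t_c ≈ 1.03 d; D_c ≈ 1.25 mg/L

t_c = [1/(k_a−k_1)] ln[(k_a/k_1)(1 − D₀(k_a−k_1)/(k_1 L₀))]
= [1/(0.954−0.218)] ln[(0.954/0.218)(1 − 1.04×0.7360/(0.218×6.87))]
= (1/0.7360) ln[4.376 × 0.4889] = 1.359 × ln(2.140) = 1.359 × 0.7606 = 1.033 d.
L(t_c) = L₀ e^(−k_1 t_c) = 6.87 × 0.7983 = 5.484 mg/L, and at the critical point k_a D_c = k_1 L, so D_c = (0.218/0.954) × 5.484 = 1.253 mg/L.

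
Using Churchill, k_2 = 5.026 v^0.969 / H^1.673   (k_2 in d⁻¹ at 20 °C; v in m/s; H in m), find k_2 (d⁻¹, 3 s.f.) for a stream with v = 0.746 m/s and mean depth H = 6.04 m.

k_2 = 5.026 × 0.746^0.969 / 6.04^1.673 = 5.026 × 0.7528 / 20.26 = 0.1867 d⁻¹.

k_2 ≈ 0.187 d⁻¹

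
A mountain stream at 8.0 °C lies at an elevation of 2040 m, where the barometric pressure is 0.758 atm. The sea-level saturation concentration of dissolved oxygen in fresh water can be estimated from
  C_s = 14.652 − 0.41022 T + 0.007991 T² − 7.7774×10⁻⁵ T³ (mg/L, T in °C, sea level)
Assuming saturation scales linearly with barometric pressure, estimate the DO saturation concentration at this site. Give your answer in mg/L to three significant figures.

At sea level: C_s = 14.652 − 0.41022×8.0 + 0.007991×8.0² − 7.7774×10⁻⁵×8.0³ = 11.84 mg/L.
Pressure correction: C_s' = 11.84 × 0.758 = 8.976 mg/L.

C_s ≈ 8.98 mg/L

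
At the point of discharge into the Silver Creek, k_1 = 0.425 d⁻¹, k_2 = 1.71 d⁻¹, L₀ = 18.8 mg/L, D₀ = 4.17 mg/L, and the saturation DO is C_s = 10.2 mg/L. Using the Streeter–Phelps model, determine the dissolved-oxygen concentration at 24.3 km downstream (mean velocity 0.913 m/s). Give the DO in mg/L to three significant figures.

DO ≈ 5.95 mg/L

Travel time t = x/v = 24.3 km / (0.913 m/s) = 24300 m / 0.913 m/s = 26620 s = 0.3081 d.
k_1 L₀/(k_2−k_1) = 0.425×18.8/(1.71−0.425) = 7.990/1.285 = 6.218 mg/L.
e^(−k_1 t) = e^(−0.425×0.3081) = 0.8773; e^(−k_2 t) = e^(−1.71×0.3081) = 0.5905.
D = 6.218 × (0.8773 − 0.5905) + 4.17 × 0.5905 = 1.783 + 2.462 = 4.246 mg/L.
DO = C_s − D = 10.2 − 4.246 = 5.954 mg/L.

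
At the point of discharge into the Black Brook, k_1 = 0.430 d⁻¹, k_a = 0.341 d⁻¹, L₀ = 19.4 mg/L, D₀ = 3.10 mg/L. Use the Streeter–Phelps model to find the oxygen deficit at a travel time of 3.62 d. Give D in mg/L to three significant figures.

k_1 L₀/(k_a−k_1) = 0.430×19.4/(0.341−0.430) = 8.342/-0.08900 = -93.73 mg/L.
e^(−k_1 t) = e^(−0.430×3.620) = 0.2109; e^(−k_a t) = e^(−0.341×3.620) = 0.2910.
D = -93.73 × (0.2109 − 0.2910) + 3.10 × 0.2910 = 7.513 + 0.9021 = 8.415 mg/L.

D ≈ 8.41 mg/L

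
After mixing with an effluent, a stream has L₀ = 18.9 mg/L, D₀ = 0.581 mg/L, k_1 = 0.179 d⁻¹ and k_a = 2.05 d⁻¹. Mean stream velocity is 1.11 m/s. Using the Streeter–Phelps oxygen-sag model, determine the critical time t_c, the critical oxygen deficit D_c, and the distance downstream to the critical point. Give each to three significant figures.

t_c = [1/(k_a−k_1)] ln[(k_a/k_1)(1 − D₀(k_a−k_1)/(k_1 L₀))]
= [1/(2.05−0.179)] ln[(2.05/0.179)(1 − 0.581×1.871/(0.179×18.9))]
= (1/1.871) ln[11.45 × 0.6787] = 0.5345 × ln(7.773) = 0.5345 × 2.051 = 1.096 d.
D_c = (k_1/k_a) L₀ e^(−k_1 t_c) = (0.179/2.05) × 18.9 × e^(−0.179×1.096) = 0.08732 × 18.9 × 0.8219 = 1.356 mg/L.
x_c = v t_c = 1.11 m/s × 1.096 d × 86400 s/d = 105100 m ≈ 105 km.

t_c ≈ 1.10 d; D_c ≈ 1.36 mg/L; x_c ≈ 105 km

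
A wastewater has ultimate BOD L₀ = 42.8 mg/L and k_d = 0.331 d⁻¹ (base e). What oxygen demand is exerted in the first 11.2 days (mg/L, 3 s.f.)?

y_t = L₀(1 − e^(−k_d t)) = 42.8 × (1 − e^(−0.331×11.2))
= 42.8 × (1 − 0.02455) = 42.8 × 0.9755 = 41.75 mg/L.

y ≈ 41.7 mg/L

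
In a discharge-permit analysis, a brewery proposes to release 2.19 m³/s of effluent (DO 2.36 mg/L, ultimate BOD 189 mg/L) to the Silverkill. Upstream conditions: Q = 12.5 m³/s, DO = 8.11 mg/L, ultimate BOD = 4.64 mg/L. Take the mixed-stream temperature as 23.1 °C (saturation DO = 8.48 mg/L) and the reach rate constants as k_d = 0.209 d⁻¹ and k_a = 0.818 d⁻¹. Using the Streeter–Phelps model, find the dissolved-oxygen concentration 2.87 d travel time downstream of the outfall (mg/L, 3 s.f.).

Mixed DO = (12.5×8.11 + 2.19×2.36)/(12.5+2.19) = 106.5/14.69 = 7.253 mg/L.
Mixed L₀ = (12.5×4.64 + 2.19×189)/(14.69) = 471.9/14.69 = 32.12 mg/L.
Initial deficit D₀ = C_s − DO₀ = 8.48 − 7.253 = 1.227 mg/L.
D(2.87) = [0.209×32.12/(0.818−0.209)](e^(−0.209×2.87) − e^(−0.818×2.87)) + 1.227 e^(−0.818×2.87)
= 11.02 × (0.5489 − 0.09559) + 1.227 × 0.09559 = 5.115 mg/L.
DO = 8.48 − 5.115 = 3.365 mg/L.

DO ≈ 3.37 mg/L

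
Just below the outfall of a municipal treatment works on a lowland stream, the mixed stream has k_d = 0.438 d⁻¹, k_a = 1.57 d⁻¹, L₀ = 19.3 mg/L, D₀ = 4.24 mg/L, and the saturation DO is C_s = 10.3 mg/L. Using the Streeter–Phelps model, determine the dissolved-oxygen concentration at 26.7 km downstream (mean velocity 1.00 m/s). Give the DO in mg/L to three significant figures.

Travel time t = x/v = 26.7 km / (1.00 m/s) = 26700 m / 1.00 m/s = 26700 s = 0.3090 d.
k_d L₀/(k_a−k_d) = 0.438×19.3/(1.57−0.438) = 8.453/1.132 = 7.468 mg/L.
e^(−k_d t) = e^(−0.438×0.3090) = 0.8734; e^(−k_a t) = e^(−1.57×0.3090) = 0.6156.
D = 7.468 × (0.8734 − 0.6156) + 4.24 × 0.6156 = 1.925 + 2.610 = 4.535 mg/L.
DO = C_s − D = 10.3 − 4.535 = 5.765 mg/L.

DO ≈ 5.76 mg/L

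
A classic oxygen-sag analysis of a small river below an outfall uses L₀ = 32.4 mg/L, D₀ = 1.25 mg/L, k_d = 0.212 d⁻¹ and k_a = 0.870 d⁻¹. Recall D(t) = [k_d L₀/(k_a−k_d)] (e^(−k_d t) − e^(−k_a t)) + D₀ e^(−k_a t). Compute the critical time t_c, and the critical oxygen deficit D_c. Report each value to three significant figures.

t_c ≈ 1.95 d; D_c ≈ 5.22 mg/L

At the critical point dD/dt = 0, so k_d L₀ e^(−k_d t) = k_a D. Substituting D(t) from the Streeter–Phelps equation and solving for t gives
t_c = ln[(k_a/k_d)(1 − D₀(k_a−k_d)/(k_d L₀))] / (k_a−k_d).
Here k_a−k_d = 0.6580 d⁻¹ and 1 − D₀(k_a−k_d)/(k_d L₀) = 1 − 1.25×0.6580/(0.212×32.4) = 0.8803, so
t_c = ln(4.104 × 0.8803) / 0.6580 = 1.284 / 0.6580 = 1.952 d.
D_c = (k_d/k_a) L₀ e^(−k_d t_c) = (0.212/0.870) × 32.4 × e^(−0.212×1.952) = 0.2437 × 32.4 × 0.6611 = 5.220 mg/L.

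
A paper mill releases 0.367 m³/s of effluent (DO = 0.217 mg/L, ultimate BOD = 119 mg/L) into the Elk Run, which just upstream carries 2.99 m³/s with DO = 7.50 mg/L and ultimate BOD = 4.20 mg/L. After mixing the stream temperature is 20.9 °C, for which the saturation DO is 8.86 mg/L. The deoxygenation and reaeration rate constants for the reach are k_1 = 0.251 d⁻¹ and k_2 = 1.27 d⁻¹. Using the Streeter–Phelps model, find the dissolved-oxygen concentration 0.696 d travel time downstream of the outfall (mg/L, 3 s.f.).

Mixed DO = (2.99×7.50 + 0.367×0.217)/(2.99+0.367) = 22.50/3.357 = 6.704 mg/L.
Mixed L₀ = (2.99×4.20 + 0.367×119)/(3.357) = 56.23/3.357 = 16.75 mg/L.
Initial deficit D₀ = C_s − DO₀ = 8.86 − 6.704 = 2.156 mg/L.
D(0.696) = [0.251×16.75/(1.27−0.251)](e^(−0.251×0.696) − e^(−1.27×0.696)) + 2.156 e^(−1.27×0.696)
= 4.126 × (0.8397 − 0.4132) + 2.156 × 0.4132 = 2.651 mg/L.
DO = 8.86 − 2.651 = 6.209 mg/L.

DO ≈ 6.21 mg/L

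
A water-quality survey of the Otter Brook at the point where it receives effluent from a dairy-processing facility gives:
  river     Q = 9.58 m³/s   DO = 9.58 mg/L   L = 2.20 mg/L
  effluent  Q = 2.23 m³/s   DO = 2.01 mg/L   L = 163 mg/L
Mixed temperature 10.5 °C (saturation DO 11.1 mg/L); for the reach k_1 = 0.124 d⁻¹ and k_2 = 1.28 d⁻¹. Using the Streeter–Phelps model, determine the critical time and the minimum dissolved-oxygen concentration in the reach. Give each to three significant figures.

Mixed DO = (9.58×9.58 + 2.23×2.01)/(9.58+2.23) = 96.26/11.81 = 8.151 mg/L.
Mixed L₀ = (9.58×2.20 + 2.23×163)/(11.81) = 384.6/11.81 = 32.56 mg/L.
Initial deficit D₀ = C_s − DO₀ = 11.1 − 8.151 = 2.949 mg/L.
t_c = (1/1.156) ln[(1.28/0.124)(1 − 2.949×1.156/(0.124×32.56))] = 0.8651 × ln(1.606) = 0.4099 d.
D_c = (0.124/1.28) × 32.56 × e^(−0.124×0.4099) = 0.09688 × 32.56 × 0.9504 = 2.998 mg/L.
Minimum DO = 11.1 − 2.998 = 8.102 mg/L.

t_c ≈ 0.410 d; minimum DO ≈ 8.10 mg/L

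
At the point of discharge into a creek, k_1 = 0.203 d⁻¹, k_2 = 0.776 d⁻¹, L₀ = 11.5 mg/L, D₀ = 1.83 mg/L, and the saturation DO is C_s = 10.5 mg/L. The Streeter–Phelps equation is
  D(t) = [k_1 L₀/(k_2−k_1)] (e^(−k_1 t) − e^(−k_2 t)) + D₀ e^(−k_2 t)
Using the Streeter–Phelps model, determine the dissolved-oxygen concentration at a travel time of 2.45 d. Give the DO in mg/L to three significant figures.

k_1 L₀/(k_2−k_1) = 0.203×11.5/(0.776−0.203) = 2.335/0.5730 = 4.074 mg/L.
e^(−k_1 t) = e^(−0.203×2.450) = 0.6081; e^(−k_2 t) = e^(−0.776×2.450) = 0.1494.
D = 4.074 × (0.6081 − 0.1494) + 1.83 × 0.1494 = 1.869 + 0.2734 = 2.142 mg/L.
DO = C_s − D = 10.5 − 2.142 = 8.358 mg/L.

DO ≈ 8.36 mg/L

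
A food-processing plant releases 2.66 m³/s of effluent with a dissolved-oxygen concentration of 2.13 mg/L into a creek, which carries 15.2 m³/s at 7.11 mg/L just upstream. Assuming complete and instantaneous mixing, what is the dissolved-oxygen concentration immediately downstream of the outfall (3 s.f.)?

6.37 mg/L

Flow-weighted mixing: C = (Q_r C_r + Q_w C_w)/(Q_r + Q_w)
= (15.2×7.11 + 2.66×2.13)/(15.2 + 2.66) = 113.7/17.86 = 6.368 mg/L.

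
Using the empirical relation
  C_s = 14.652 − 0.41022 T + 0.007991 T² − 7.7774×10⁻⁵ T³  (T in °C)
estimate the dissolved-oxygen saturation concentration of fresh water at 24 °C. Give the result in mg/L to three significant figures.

C_s = 14.652 − 0.41022×24 + 0.007991×24² − 7.7774×10⁻⁵×24³ = 8.334 mg/L.

C_s ≈ 8.33 mg/L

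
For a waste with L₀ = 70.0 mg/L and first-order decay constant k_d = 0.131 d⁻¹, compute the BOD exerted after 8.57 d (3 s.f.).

y_t = L₀(1 − e^(−k_d t)) = 70.0 × (1 − e^(−0.131×8.57))
= 70.0 × (1 − 0.3254) = 70.0 × 0.6746 = 47.22 mg/L.

y ≈ 47.2 mg/L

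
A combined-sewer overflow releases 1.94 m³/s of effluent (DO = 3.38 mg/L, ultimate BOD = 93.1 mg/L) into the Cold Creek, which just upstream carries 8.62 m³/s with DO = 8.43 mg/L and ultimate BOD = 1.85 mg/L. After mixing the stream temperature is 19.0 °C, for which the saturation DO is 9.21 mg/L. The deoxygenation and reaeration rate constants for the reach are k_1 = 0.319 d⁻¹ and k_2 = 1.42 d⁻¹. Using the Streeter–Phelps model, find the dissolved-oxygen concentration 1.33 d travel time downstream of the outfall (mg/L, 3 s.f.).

DO ≈ 6.24 mg/L

Mixed DO = (8.62×8.43 + 1.94×3.38)/(8.62+1.94) = 79.22/10.56 = 7.502 mg/L.
Mixed L₀ = (8.62×1.85 + 1.94×93.1)/(10.56) = 196.6/10.56 = 18.61 mg/L.
Initial deficit D₀ = C_s − DO₀ = 9.21 − 7.502 = 1.708 mg/L.
D(1.33) = [0.319×18.61/(1.42−0.319)](e^(−0.319×1.33) − e^(−1.42×1.33)) + 1.708 e^(−1.42×1.33)
= 5.393 × (0.6542 − 0.1513) + 1.708 × 0.1513 = 2.971 mg/L.
DO = 9.21 − 2.971 = 6.239 mg/L.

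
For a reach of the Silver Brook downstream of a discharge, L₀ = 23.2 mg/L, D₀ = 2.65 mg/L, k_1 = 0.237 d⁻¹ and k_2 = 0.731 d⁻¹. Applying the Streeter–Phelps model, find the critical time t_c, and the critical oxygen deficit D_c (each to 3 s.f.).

t_c = [1/(k_2−k_1)] ln[(k_2/k_1)(1 − D₀(k_2−k_1)/(k_1 L₀))]
= [1/(0.731−0.237)] ln[(0.731/0.237)(1 − 2.65×0.4940/(0.237×23.2))]
= (1/0.4940) ln[3.084 × 0.7619] = 2.024 × ln(2.350) = 2.024 × 0.8544 = 1.730 d.
D_c = (k_1/k_2) L₀ e^(−k_1 t_c) = (0.237/0.731) × 23.2 × e^(−0.237×1.730) = 0.3242 × 23.2 × 0.6637 = 4.992 mg/L.

t_c ≈ 1.73 d; D_c ≈ 4.99 mg/L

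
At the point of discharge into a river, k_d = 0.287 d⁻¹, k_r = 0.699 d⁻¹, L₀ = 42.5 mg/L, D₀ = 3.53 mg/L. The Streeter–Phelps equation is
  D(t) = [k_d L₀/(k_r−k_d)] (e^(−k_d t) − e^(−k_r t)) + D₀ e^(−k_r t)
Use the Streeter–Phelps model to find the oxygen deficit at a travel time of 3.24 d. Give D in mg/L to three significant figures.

k_d L₀/(k_r−k_d) = 0.287×42.5/(0.699−0.287) = 12.20/0.4120 = 29.61 mg/L.
e^(−k_d t) = e^(−0.287×3.240) = 0.3946; e^(−k_r t) = e^(−0.699×3.240) = 0.1039.
D = 29.61 × (0.3946 − 0.1039) + 3.53 × 0.1039 = 8.608 + 0.3666 = 8.974 mg/L.

D ≈ 8.97 mg/L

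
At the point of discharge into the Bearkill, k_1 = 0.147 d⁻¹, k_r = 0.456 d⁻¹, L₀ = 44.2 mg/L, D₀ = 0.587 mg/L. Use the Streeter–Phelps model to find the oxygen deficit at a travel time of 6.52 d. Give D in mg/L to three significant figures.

k_1 L₀/(k_r−k_1) = 0.147×44.2/(0.456−0.147) = 6.497/0.3090 = 21.03 mg/L.
e^(−k_1 t) = e^(−0.147×6.520) = 0.3835; e^(−k_r t) = e^(−0.456×6.520) = 0.05114.
D = 21.03 × (0.3835 − 0.05114) + 0.587 × 0.05114 = 6.988 + 0.03002 = 7.018 mg/L.

D ≈ 7.02 mg/L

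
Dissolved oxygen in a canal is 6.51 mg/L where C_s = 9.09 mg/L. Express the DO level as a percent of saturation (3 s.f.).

71.6 % saturation

% saturation = C/C_s × 100 = 6.51/9.09 × 100 = 71.6 %.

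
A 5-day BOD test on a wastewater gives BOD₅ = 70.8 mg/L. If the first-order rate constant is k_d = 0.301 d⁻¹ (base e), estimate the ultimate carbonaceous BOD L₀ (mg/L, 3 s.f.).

BOD₅ = L₀(1 − e^(−5k_d)) ⇒ L₀ = BOD₅ / (1 − e^(−5×0.301))
= 70.8 / (1 − 0.2220) = 70.8 / 0.7780 = 91.00 mg/L.

L₀ ≈ 91.0 mg/L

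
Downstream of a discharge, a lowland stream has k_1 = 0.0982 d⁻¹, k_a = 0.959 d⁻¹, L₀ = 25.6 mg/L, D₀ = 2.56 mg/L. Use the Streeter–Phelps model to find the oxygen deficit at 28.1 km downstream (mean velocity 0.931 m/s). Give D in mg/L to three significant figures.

Travel time t = x/v = 28.1 km / (0.931 m/s) = 28100 m / 0.931 m/s = 30180 s = 0.3493 d.
k_1 L₀/(k_a−k_1) = 0.0982×25.6/(0.959−0.0982) = 2.514/0.8608 = 2.920 mg/L.
e^(−k_1 t) = e^(−0.0982×0.3493) = 0.9663; e^(−k_a t) = e^(−0.959×0.3493) = 0.7153.
D = 2.920 × (0.9663 − 0.7153) + 2.56 × 0.7153 = 0.7329 + 1.831 = 2.564 mg/L.

D ≈ 2.56 mg/L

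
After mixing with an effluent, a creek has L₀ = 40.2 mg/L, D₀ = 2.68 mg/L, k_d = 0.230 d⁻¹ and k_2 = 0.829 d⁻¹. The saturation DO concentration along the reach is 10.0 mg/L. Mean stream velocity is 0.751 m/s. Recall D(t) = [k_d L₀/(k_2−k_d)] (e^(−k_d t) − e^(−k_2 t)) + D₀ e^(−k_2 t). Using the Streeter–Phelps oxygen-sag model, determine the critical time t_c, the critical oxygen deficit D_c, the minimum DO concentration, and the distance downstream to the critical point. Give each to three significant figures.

t_c ≈ 1.82 d; D_c ≈ 7.33 mg/L; min DO ≈ 2.67 mg/L; x_c ≈ 118 km

With k_2/k_d = 3.604 and 1 − D₀(k_2−k_d)/(k_d L₀) = 0.8264,
t_c = ln(3.604 × 0.8264) / (0.829 − 0.230) = ln(2.979) / 0.5990 = 1.091/0.5990 = 1.822 d.
L(t_c) = L₀ e^(−k_d t_c) = 40.2 × 0.6576 = 26.44 mg/L, and at the critical point k_2 D_c = k_d L, so D_c = (0.230/0.829) × 26.44 = 7.335 mg/L.
Minimum DO = C_s − D_c = 10.0 − 7.335 = 2.665 mg/L.
x_c = v t_c = 0.751 m/s × 1.822 d × 86400 s/d = 118200 m ≈ 118 km.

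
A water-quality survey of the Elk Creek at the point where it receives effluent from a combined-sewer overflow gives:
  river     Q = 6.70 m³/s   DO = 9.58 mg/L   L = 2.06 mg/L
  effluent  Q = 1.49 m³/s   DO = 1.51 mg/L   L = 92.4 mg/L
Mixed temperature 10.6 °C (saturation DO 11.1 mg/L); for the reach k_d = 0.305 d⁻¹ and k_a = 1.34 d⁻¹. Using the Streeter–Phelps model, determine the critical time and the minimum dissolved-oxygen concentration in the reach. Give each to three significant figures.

t_c ≈ 0.662 d; minimum DO ≈ 7.66 mg/L

Mixed DO = (6.70×9.58 + 1.49×1.51)/(6.70+1.49) = 66.44/8.190 = 8.112 mg/L.
Mixed L₀ = (6.70×2.06 + 1.49×92.4)/(8.190) = 151.5/8.190 = 18.50 mg/L.
Initial deficit D₀ = C_s − DO₀ = 11.1 − 8.112 = 2.988 mg/L.
t_c = (1/1.035) ln[(1.34/0.305)(1 − 2.988×1.035/(0.305×18.50))] = 0.9662 × ln(1.985) = 0.6623 d.
D_c = (0.305/1.34) × 18.50 × e^(−0.305×0.6623) = 0.2276 × 18.50 × 0.8171 = 3.440 mg/L.
Minimum DO = 11.1 − 3.440 = 7.660 mg/L.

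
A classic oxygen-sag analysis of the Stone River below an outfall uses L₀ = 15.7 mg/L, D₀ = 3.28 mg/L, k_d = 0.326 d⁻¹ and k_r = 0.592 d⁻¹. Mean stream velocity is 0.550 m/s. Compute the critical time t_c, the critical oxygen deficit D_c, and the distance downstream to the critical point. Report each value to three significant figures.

t_c ≈ 1.54 d; D_c ≈ 5.23 mg/L; x_c ≈ 73.2 km

With k_r/k_d = 1.816 and 1 − D₀(k_r−k_d)/(k_d L₀) = 0.8295,
t_c = ln(1.816 × 0.8295) / (0.592 − 0.326) = ln(1.506) / 0.2660 = 0.4097/0.2660 = 1.540 d.
D_c = (k_d/k_r) L₀ e^(−k_d t_c) = (0.326/0.592) × 15.7 × e^(−0.326×1.540) = 0.5507 × 15.7 × 0.6052 = 5.233 mg/L.
x_c = v t_c = 0.550 m/s × 1.540 d × 86400 s/d = 73190 m ≈ 73.2 km.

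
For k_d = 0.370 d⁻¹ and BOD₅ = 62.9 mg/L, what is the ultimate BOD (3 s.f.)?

L₀ ≈ 74.6 mg/L

BOD₅ = L₀(1 − e^(−5k_d)) ⇒ L₀ = BOD₅ / (1 − e^(−5×0.370))
= 62.9 / (1 − 0.1572) = 62.9 / 0.8428 = 74.64 mg/L.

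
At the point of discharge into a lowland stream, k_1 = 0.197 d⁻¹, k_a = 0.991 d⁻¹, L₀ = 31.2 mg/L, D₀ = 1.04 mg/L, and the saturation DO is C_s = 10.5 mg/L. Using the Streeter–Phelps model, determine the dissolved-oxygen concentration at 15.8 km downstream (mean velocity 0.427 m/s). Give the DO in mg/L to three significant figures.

DO ≈ 7.77 mg/L

Travel time t = x/v = 15.8 km / (0.427 m/s) = 15800 m / 0.427 m/s = 37000 s = 0.4283 d.
k_1 L₀/(k_a−k_1) = 0.197×31.2/(0.991−0.197) = 6.146/0.7940 = 7.741 mg/L.
e^(−k_1 t) = e^(−0.197×0.4283) = 0.9191; e^(−k_a t) = e^(−0.991×0.4283) = 0.6542.
D = 7.741 × (0.9191 − 0.6542) + 1.04 × 0.6542 = 2.051 + 0.6803 = 2.731 mg/L.
DO = C_s − D = 10.5 − 2.731 = 7.769 mg/L.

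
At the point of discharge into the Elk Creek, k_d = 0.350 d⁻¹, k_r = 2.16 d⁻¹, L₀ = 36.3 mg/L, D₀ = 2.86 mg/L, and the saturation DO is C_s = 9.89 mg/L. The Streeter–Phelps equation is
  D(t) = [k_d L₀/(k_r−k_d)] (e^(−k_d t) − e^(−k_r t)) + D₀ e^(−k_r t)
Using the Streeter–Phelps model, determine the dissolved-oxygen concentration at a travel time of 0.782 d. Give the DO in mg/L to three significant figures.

k_d L₀/(k_r−k_d) = 0.350×36.3/(2.16−0.350) = 12.70/1.810 = 7.019 mg/L.
e^(−k_d t) = e^(−0.350×0.7820) = 0.7606; e^(−k_r t) = e^(−2.16×0.7820) = 0.1847.
D = 7.019 × (0.7606 − 0.1847) + 2.86 × 0.1847 = 4.042 + 0.5282 = 4.570 mg/L.
DO = C_s − D = 9.89 − 4.570 = 5.320 mg/L.

DO ≈ 5.32 mg/L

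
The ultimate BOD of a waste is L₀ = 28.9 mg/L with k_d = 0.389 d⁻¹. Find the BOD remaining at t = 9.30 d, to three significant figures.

L_t = L₀ e^(−k_d t) = 28.9 × e^(−0.389×9.30) = 28.9 × 0.02684 = 0.7758 mg/L.

L ≈ 0.776 mg/L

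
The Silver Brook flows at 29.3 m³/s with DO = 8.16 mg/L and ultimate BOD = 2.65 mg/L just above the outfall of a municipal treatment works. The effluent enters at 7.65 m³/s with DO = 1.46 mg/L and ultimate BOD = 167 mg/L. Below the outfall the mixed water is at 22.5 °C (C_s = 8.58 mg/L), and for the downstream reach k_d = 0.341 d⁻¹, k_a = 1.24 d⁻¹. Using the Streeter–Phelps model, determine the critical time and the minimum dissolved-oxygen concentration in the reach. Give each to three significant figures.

t_c ≈ 1.28 d; minimum DO ≈ 2.06 mg/L

Mixed DO = (29.3×8.16 + 7.65×1.46)/(29.3+7.65) = 250.3/36.95 = 6.773 mg/L.
Mixed L₀ = (29.3×2.65 + 7.65×167)/(36.95) = 1355/36.95 = 36.68 mg/L.
Initial deficit D₀ = C_s − DO₀ = 8.58 − 6.773 = 1.807 mg/L.
t_c = (1/0.8990) ln[(1.24/0.341)(1 − 1.807×0.8990/(0.341×36.68))] = 1.112 × ln(3.164) = 1.281 d.
D_c = (0.341/1.24) × 36.68 × e^(−0.341×1.281) = 0.2750 × 36.68 × 0.6460 = 6.516 mg/L.
Minimum DO = 8.58 − 6.516 = 2.064 mg/L.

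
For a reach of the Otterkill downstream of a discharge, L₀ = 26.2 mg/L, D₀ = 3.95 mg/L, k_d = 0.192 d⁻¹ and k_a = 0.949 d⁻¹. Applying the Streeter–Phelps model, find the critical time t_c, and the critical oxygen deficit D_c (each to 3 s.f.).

With k_a/k_d = 4.943 and 1 − D₀(k_a−k_d)/(k_d L₀) = 0.4056,
t_c = ln(4.943 × 0.4056) / (0.949 − 0.192) = ln(2.005) / 0.7570 = 0.6955/0.7570 = 0.9187 d.
D_c = (k_d/k_a) L₀ e^(−k_d t_c) = (0.192/0.949) × 26.2 × e^(−0.192×0.9187) = 0.2023 × 26.2 × 0.8383 = 4.444 mg/L.

t_c ≈ 0.919 d; D_c ≈ 4.44 mg/L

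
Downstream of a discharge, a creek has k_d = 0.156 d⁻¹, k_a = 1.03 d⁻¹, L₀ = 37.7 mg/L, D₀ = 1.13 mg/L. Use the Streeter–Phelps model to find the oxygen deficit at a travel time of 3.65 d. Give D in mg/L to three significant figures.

k_d L₀/(k_a−k_d) = 0.156×37.7/(1.03−0.156) = 5.881/0.8740 = 6.729 mg/L.
e^(−k_d t) = e^(−0.156×3.650) = 0.5659; e^(−k_a t) = e^(−1.03×3.650) = 0.02330.
D = 6.729 × (0.5659 − 0.02330) + 1.13 × 0.02330 = 3.651 + 0.02632 = 3.677 mg/L.

D ≈ 3.68 mg/L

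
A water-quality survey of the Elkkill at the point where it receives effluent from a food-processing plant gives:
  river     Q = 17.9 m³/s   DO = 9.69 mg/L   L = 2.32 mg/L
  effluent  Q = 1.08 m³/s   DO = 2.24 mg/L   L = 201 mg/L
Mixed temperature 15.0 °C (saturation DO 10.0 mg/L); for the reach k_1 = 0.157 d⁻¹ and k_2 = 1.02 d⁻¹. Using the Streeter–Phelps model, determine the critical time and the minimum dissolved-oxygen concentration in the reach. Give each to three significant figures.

t_c ≈ 1.76 d; minimum DO ≈ 8.41 mg/L

Mixed DO = (17.9×9.69 + 1.08×2.24)/(17.9+1.08) = 175.9/18.98 = 9.266 mg/L.
Mixed L₀ = (17.9×2.32 + 1.08×201)/(18.98) = 258.6/18.98 = 13.63 mg/L.
Initial deficit D₀ = C_s − DO₀ = 10.0 − 9.266 = 0.7339 mg/L.
t_c = (1/0.8630) ln[(1.02/0.157)(1 − 0.7339×0.8630/(0.157×13.63))] = 1.159 × ln(4.573) = 1.762 d.
D_c = (0.157/1.02) × 13.63 × e^(−0.157×1.762) = 0.1539 × 13.63 × 0.7584 = 1.591 mg/L.
Minimum DO = 10.0 − 1.591 = 8.409 mg/L.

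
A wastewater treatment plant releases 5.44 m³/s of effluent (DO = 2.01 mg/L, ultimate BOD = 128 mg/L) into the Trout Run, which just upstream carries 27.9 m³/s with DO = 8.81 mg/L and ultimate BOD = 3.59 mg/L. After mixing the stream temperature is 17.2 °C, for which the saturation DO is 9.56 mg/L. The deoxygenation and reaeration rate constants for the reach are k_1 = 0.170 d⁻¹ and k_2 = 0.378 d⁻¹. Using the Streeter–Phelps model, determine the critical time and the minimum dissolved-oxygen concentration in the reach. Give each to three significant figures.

t_c ≈ 3.36 d; minimum DO ≈ 3.49 mg/L

Mixed DO = (27.9×8.81 + 5.44×2.01)/(27.9+5.44) = 256.7/33.34 = 7.700 mg/L.
Mixed L₀ = (27.9×3.59 + 5.44×128)/(33.34) = 796.5/33.34 = 23.89 mg/L.
Initial deficit D₀ = C_s − DO₀ = 9.56 − 7.700 = 1.860 mg/L.
t_c = (1/0.2080) ln[(0.378/0.170)(1 − 1.860×0.2080/(0.170×23.89))] = 4.808 × ln(2.012) = 3.361 d.
D_c = (0.170/0.378) × 23.89 × e^(−0.170×3.361) = 0.4497 × 23.89 × 0.5648 = 6.068 mg/L.
Minimum DO = 9.56 − 6.068 = 3.492 mg/L.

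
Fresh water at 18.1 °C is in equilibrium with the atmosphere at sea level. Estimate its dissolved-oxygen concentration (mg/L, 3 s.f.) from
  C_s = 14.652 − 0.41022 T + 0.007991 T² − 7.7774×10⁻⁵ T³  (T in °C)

C_s ≈ 9.38 mg/L

C_s = 14.652 − 0.41022×18.1 + 0.007991×18.1² − 7.7774×10⁻⁵×18.1³ = 9.384 mg/L.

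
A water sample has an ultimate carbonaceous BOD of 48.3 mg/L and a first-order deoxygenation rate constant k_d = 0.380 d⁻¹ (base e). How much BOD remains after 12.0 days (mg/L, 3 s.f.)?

L_t = L₀ e^(−k_d t) = 48.3 × e^(−0.380×12.0) = 48.3 × 0.01046 = 0.5053 mg/L.

L ≈ 0.505 mg/L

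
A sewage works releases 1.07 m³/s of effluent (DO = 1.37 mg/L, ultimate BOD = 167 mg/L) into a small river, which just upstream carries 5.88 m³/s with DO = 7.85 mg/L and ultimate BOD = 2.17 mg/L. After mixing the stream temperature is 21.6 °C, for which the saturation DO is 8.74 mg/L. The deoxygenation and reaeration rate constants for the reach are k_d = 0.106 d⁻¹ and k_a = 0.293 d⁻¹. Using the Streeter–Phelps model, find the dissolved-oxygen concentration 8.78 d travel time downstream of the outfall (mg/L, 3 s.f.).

Mixed DO = (5.88×7.85 + 1.07×1.37)/(5.88+1.07) = 47.62/6.950 = 6.852 mg/L.
Mixed L₀ = (5.88×2.17 + 1.07×167)/(6.950) = 191.4/6.950 = 27.55 mg/L.
Initial deficit D₀ = C_s − DO₀ = 8.74 − 6.852 = 1.888 mg/L.
D(8.78) = [0.106×27.55/(0.293−0.106)](e^(−0.106×8.78) − e^(−0.293×8.78)) + 1.888 e^(−0.293×8.78)
= 15.61 × (0.3943 − 0.07634) + 1.888 × 0.07634 = 5.109 mg/L.
DO = 8.74 − 5.109 = 3.631 mg/L.

DO ≈ 3.63 mg/L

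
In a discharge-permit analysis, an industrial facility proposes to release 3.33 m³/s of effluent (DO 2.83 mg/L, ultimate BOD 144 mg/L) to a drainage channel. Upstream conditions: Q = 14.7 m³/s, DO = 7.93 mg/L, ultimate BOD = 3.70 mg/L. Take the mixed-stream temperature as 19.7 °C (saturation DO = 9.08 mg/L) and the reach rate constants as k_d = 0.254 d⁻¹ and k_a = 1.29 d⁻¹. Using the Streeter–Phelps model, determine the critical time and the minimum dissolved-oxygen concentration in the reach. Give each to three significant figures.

Mixed DO = (14.7×7.93 + 3.33×2.83)/(14.7+3.33) = 126.0/18.03 = 6.988 mg/L.
Mixed L₀ = (14.7×3.70 + 3.33×144)/(18.03) = 533.9/18.03 = 29.61 mg/L.
Initial deficit D₀ = C_s − DO₀ = 9.08 − 6.988 = 2.092 mg/L.
t_c = (1/1.036) ln[(1.29/0.254)(1 − 2.092×1.036/(0.254×29.61))] = 0.9653 × ln(3.615) = 1.241 d.
D_c = (0.254/1.29) × 29.61 × e^(−0.254×1.241) = 0.1969 × 29.61 × 0.7297 = 4.255 mg/L.
Minimum DO = 9.08 − 4.255 = 4.825 mg/L.

t_c ≈ 1.24 d; minimum DO ≈ 4.83 mg/L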